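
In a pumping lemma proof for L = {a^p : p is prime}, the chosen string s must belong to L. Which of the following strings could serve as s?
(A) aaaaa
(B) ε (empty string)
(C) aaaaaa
(A) aaaaa

The pumping lemma is applied to a string s that lies in L, so first check membership of each option:
- (A) aaaaa has length 5, which is prime, so it is in L ✓
- (B) ε has length 0, which is not prime, so it is not in L ✗
- (C) aaaaaa has length 6 = 2 × 3, which is not prime, so it is not in L ✗

Only (A) aaaaa is in L, so it is the only candidate that could play the role of s.
(In a complete proof one picks s in terms of the pumping length p so that |s| ≥ p is guaranteed; a fixed string like aaaaa illustrates the shape of such an s.)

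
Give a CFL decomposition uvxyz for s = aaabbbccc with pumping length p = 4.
u='aa', v='a', x='bb', y='b', z='ccc'

For s = aaabbbccc with pumping length p = 4:

One valid decomposition:
- u = 'aa'
- v = 'a'
- x = 'bb'
- y = 'b'
- z = 'ccc'

Verification:
- uvxyz = 'aa' + 'a' + 'bb' + 'b' + 'ccc' = aaabbbccc ✓
- |vxy| = |'abbb'| = 4 ≤ 4 ✓
- |vy| = |'ab'| = 2 > 0 ✓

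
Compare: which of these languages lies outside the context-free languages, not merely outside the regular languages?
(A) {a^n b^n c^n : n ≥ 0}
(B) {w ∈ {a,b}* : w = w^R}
(A) {a^n b^n c^n : n ≥ 0}

(A) {a^n b^n c^n : n ≥ 0} requires the CFL pumping lemma.

- {w ∈ {a,b}* : w = w^R} is context-free (but not regular)
  • Can be shown non-regular with the regular pumping lemma
  • After pumping, the string is no longer symmetric

- {a^n b^n c^n : n ≥ 0} is NOT context-free
  • Requires the CFL pumping lemma to prove
  • Cannot maintain three equal counts simultaneously

The CFL pumping lemma is "stronger" in that it can prove non-membership
in the larger class of context-free languages.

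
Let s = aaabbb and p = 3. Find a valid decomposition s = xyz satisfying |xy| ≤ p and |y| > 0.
x = '', y = 'aaa', z = 'bbb'

For s = aaabbb and p = 3, one valid decomposition is:
- x = '' (length 0)
- y = 'aaa' (length 3)
- z = 'bbb' (length 3)

Verification:
- xyz = '' + 'aaa' + 'bbb' = aaabbb ✓
- |xy| = 3 ≤ 3 ✓
- |y| = 3 > 0 ✓

All pumping lemma constraints are satisfied.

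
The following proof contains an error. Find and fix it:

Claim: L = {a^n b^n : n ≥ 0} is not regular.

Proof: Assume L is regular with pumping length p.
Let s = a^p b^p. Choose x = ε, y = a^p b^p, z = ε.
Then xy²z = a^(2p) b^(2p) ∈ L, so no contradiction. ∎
Error: The decomposition violates |xy| ≤ p. With y = a^p b^p, |xy| = |y| = 2p > p. (The proof also miscomputes xy²z, which would be a^p b^p a^p b^p rather than a^(2p) b^(2p), and it wrongly treats one harmless decomposition as settling the matter — the prover does not get to choose the decomposition.)

Correction: The pumping lemma requires |xy| ≤ p, and the argument must handle every decomposition satisfying |xy| ≤ p, |y| ≥ 1. Since s starts with p a's, any such y consists only of a's, say y = a^k with k ≥ 1. Then xy²z = a^(p+k) b^p has unequal numbers of a's and b's, so xy²z ∉ L — the required contradiction.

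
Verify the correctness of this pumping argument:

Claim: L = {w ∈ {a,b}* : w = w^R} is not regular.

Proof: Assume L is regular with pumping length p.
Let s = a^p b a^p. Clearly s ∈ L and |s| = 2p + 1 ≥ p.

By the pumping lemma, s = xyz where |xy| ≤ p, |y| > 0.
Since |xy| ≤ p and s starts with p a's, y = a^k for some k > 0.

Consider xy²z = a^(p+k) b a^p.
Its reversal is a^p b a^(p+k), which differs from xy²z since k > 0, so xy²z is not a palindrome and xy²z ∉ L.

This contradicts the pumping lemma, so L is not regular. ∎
The proof is correct.

This proof is valid because:
1. s = a^p b a^p is in L and is chosen in terms of p, so |s| ≥ p holds for every p
2. The decomposition analysis is correct: |xy| ≤ p forces y to lie inside the leading a's
3. The contradiction is valid: a^(p+k) b a^p has more a's before the b than after it, so it is not a palindrome
4. The conclusion follows logically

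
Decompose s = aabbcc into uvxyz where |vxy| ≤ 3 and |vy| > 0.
u='aa', v='b', x='b', y='c', z='c'

For s = aabbcc with pumping length p = 3:

One valid decomposition:
- u = 'aa'
- v = 'b'
- x = 'b'
- y = 'c'
- z = 'c'

Verification:
- uvxyz = 'aa' + 'b' + 'b' + 'c' + 'c' = aabbcc ✓
- |vxy| = |'bbc'| = 3 ≤ 3 ✓
- |vy| = |'bc'| = 2 > 0 ✓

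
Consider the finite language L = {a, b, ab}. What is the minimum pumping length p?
p = 3

For a finite language L, the pumping lemma holds vacuously if p > max|s| for s ∈ L.

The longest string in L = {a, b, ab} has length 2.
If p = 3, then no string s ∈ L has |s| ≥ p, so the condition is vacuously true.

The minimum pumping length is p = 3.

Why no smaller p works: for any p ≤ 2, the longest string s ∈ L has |s| = 2 ≥ p, so it would
have to be pumpable; but pumping up (i = 2, 3, ...) produces ever longer strings, which cannot all lie in the
finite language L. So the pumping property fails for every p ≤ 2.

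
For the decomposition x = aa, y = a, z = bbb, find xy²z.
aaaabbb

Given x = 'aa', y = 'a', z = 'bbb' and i = 2:

xy^2z = x + y·y·...·y (2 times) + z
       = 'aa' + 'a'^2 + 'bbb'
       = 'aa' + 'aa' + 'bbb'
       = 'aaaabbb'

The pumped string is 'aaaabbb' with length 7.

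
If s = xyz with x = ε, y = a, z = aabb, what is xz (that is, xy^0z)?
aabb

Given x = '', y = 'a', z = 'aabb' and i = 0:

xy^0z = x + y·y·...·y (0 times) + z
       = '' + 'a'^0 + 'aabb'
       = '' + '' + 'aabb'
       = 'aabb'

The pumped string is 'aabb' with length 4.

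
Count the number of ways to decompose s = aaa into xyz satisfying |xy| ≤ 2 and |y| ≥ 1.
3

For s = 'aaa' with pumping length p = 2:

Constraints: |xy| ≤ 2, |y| > 0

Valid decompositions (|xy| ≤ p, |y| ≥ 1):
  • x='', y='a', z='aa'
  • x='a', y='a', z='a'
  • x='', y='aa', z='a'

Total count: 3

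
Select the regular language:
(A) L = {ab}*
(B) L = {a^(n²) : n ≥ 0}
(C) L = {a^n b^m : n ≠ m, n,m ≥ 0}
(A) {ab}*

(A) L = {ab}* is regular.

This can be recognized by a finite automaton (DFA/NFA).
Regular expressions like {ab}* define regular languages.

The other choices are not regular:
- {a^(n²) : n ≥ 0}: After pumping, length is no longer a perfect square
- {a^n b^m : n ≠ m, n,m ≥ 0}: After pumping a's, we can make n = m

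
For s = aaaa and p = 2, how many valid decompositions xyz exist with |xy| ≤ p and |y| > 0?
3

For s = 'aaaa' with pumping length p = 2:

Constraints: |xy| ≤ 2, |y| > 0

Valid decompositions (|xy| ≤ p, |y| ≥ 1):
  • x='', y='a', z='aaa'
  • x='a', y='a', z='aa'
  • x='', y='aa', z='aa'

Total count: 3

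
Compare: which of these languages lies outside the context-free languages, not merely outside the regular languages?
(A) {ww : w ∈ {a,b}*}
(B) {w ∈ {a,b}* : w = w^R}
(A) {ww : w ∈ {a,b}*}

(A) {ww : w ∈ {a,b}*} requires the CFL pumping lemma.

- {w ∈ {a,b}* : w = w^R} is context-free (but not regular)
  • Can be shown non-regular with the regular pumping lemma
  • After pumping, the string is no longer symmetric

- {ww : w ∈ {a,b}*} is NOT context-free
  • Requires the CFL pumping lemma to prove
  • Cannot verify equality of two arbitrary substrings

The CFL pumping lemma is "stronger" in that it can prove non-membership
in the larger class of context-free languages.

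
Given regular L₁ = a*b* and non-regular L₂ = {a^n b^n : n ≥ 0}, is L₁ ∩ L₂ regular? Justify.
No — L₁ ∩ L₂ is not regular.

Every string a^n b^n already lies in a*b*, so L₁ ∩ L₂ = {a^n b^n : n ≥ 0} = L₂ itself, which is the standard non-regular language (pump s = a^p b^p).

Note that the bare facts "L₁ regular, L₂ non-regular" do not settle the question by themselves: the closure of regular languages under ∪, ∩, complement and difference applies only when BOTH operands are regular. With a non-regular operand the result can come out regular or non-regular depending on the specific languages, so one has to work out L₁ ∩ L₂ for this particular pair, as above.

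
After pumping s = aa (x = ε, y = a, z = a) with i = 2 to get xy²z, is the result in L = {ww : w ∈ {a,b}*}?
No

xy²z = ε · aa · a = aaa.
aaa has odd length 3, so it cannot be written as ww and is not in L.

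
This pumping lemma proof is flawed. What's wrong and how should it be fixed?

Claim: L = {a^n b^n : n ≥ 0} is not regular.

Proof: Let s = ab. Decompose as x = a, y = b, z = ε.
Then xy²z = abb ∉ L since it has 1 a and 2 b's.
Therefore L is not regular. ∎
Error: The string s = ab might be shorter than the pumping length p.

Correction: Choose s = a^p b^p to ensure |s| ≥ p. Also, the decomposition is wrong: with |xy| ≤ p, y cannot include b's when s starts with p a's.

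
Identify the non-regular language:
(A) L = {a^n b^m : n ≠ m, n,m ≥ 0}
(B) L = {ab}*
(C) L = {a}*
(A) {a^n b^m : n ≠ m, n,m ≥ 0}

(A) L = {a^n b^m : n ≠ m, n,m ≥ 0} is NOT regular.

The pumping lemma can be used to prove this:
After pumping a's, we can make n = m

The other languages are regular because they can be recognized by finite automata.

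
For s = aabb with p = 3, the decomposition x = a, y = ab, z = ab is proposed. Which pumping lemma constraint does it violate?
Violated: xyz = s

The decomposition x = a, y = ab, z = ab for s = aabb with p = 3
violates the constraint: xyz = s

xyz = 'a' + 'ab' + 'ab' = 'aabab' ≠ 'aabb' = s. The decomposition doesn't reconstruct s.

Pumping lemma constraints:
1. xyz = s (decomposition is valid)
2. |xy| ≤ p
3. |y| > 0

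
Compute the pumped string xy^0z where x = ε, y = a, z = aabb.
aabb

Given x = '', y = 'a', z = 'aabb' and i = 0:

xy^0z = x + y·y·...·y (0 times) + z
       = '' + 'a'^0 + 'aabb'
       = '' + '' + 'aabb'
       = 'aabb'

The pumped string is 'aabb' with length 4.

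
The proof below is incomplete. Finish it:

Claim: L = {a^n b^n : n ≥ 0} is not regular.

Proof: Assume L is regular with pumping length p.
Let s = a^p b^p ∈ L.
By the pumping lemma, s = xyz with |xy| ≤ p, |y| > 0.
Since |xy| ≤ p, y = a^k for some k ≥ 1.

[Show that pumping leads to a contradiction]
Consider xy²z = a^(p+k) b^p.

Since k ≥ 1, we have p + k > p.
So xy²z has more a's than b's: (p+k) a's vs p b's.
This means xy²z ∉ L because a^n b^n requires equal counts.

This contradicts the pumping lemma which states xy²z ∈ L.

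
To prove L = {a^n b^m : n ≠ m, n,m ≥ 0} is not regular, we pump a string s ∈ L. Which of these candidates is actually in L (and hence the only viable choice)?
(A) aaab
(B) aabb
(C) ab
(A) aaab

The pumping lemma is applied to a string s that lies in L, so first check membership of each option:
- (A) aaab = a^3 b^1 with 3 ≠ 1, so it is in L ✓
- (B) aabb = a^2 b^2 has n = m = 2, so it is not in L ✗
- (C) ab = a^1 b^1 has n = m = 1, so it is not in L ✗

Only (A) aaab is in L, so it is the only candidate that could play the role of s.
(In a complete proof one picks s in terms of the pumping length p so that |s| ≥ p is guaranteed; a fixed string like aaab illustrates the shape of such an s.)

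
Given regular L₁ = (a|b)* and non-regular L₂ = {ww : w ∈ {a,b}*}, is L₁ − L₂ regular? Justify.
No — L₁ − L₂ is not regular.

L₁ − L₂ is the complement of {ww} within {a,b}*. If it were regular, its complement {ww} would be regular as well (regular languages are closed under complement) — contradiction. So L₁ − L₂ is not regular.

Note that the bare facts "L₁ regular, L₂ non-regular" do not settle the question by themselves: the closure of regular languages under ∪, ∩, complement and difference applies only when BOTH operands are regular. With a non-regular operand the result can come out regular or non-regular depending on the specific languages, so one has to work out L₁ − L₂ for this particular pair, as above.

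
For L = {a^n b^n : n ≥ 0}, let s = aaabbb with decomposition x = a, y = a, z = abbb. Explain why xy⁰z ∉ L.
xy⁰z = aabbb ∉ L

Pumping with i = 0 replaces y = a by y⁰ = ε:
- Original: s = xyz = aaabbb; aaabbb = a^3 b^3 has equal counts (3 = 3), so it is in L
- Pumped: xy⁰z = a · ε · abbb = aabbb
- aabbb has 2 a's and 3 b's; 2 ≠ 3, so it is not in L

The pumping lemma would require xy⁰z ∈ L, so this decomposition yields a contradiction.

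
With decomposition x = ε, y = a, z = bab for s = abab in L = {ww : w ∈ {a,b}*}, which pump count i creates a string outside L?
i = 3

xy³z = ε · aaa · bab = aaabab; aaabab has length 6; its halves are aaa and bab, which differ, so it is not in L.
(Other choices also work, e.g. i = 0, 2; only i = 1 is guaranteed to stay in L since xy¹z = s.)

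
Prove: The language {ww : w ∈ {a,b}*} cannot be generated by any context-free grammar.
Assume for contradiction that L is context-free, and let p ≥ 1 be the pumping length given by the pumping lemma for CFLs.
Choose s = a^p b^p a^p b^p. Then s ∈ L (take w = a^p b^p) and |s| = 4p ≥ p.
By the CFL pumping lemma, s = uvxyz for some u, v, x, y, z with |vxy| ≤ p, |vy| ≥ 1, and uv^i xy^i z ∈ L for every i ≥ 0.

Write s as four blocks A₁ B₁ A₂ B₂ with A₁ = A₂ = a^p and B₁ = B₂ = b^p. Since |vxy| ≤ p, the window vxy lies inside at most two adjacent blocks. Take i = 0 and let t = uxz, so |t| = 4p − |vy| with 1 ≤ |vy| ≤ p. If |t| is odd, t ∉ L immediately, so assume |vy| is even (hence |vy| ≥ 2) and |t|/2 = 2p − |vy|/2, which satisfies p ≤ |t|/2 ≤ 2p − 1.

Case 1 (vxy inside A₁B₁): t = a^(p−j) b^(p−l) a^p b^p with j + l = |vy|. The second half of t has length < 2p, so it is a suffix of the trailing a^p b^p and ends in b; the first half is a^(p−j) b^(p−l) a^((j+l)/2), which ends in a because (j+l)/2 ≥ 1. The halves differ, so t ∉ L.

Case 2 (vxy inside B₁A₂, straddling the middle): t = a^p b^(p−j) a^(p−l) b^p with j + l = |vy|. If t = ww, then w is a prefix of t of length ≥ p, so w begins with a^p; and w is a suffix of t of length ≥ p, so w ends with b^p. That forces |w| ≥ 2p, contradicting |w| = |t|/2 ≤ 2p − 1. So t ∉ L.

Case 3 (vxy inside A₂B₂): t = a^p b^p a^(p−j) b^(p−l) with j + l = |vy|. The first half of t is a prefix of a^p b^p, so it begins with a; the second half is b^((j+l)/2) a^(p−j) b^(p−l), which begins with b. The halves differ, so t ∉ L.

In every case uv⁰xy⁰z = uxz ∉ L.

This contradicts the CFL pumping lemma, which requires uv^i xy^i z ∈ L for all i ≥ 0.
Hence L = {ww : w ∈ {a,b}*} is not context-free. ∎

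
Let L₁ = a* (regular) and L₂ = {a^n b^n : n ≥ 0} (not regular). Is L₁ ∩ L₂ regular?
Yes — L₁ ∩ L₂ is regular.

A string of a* contains no b's, and the only string of {a^n b^n} with no b's is ε (n = 0). So L₁ ∩ L₂ = {ε}, a finite language, which is regular.

Note that the bare facts "L₁ regular, L₂ non-regular" do not settle the question by themselves: the closure of regular languages under ∪, ∩, complement and difference applies only when BOTH operands are regular. With a non-regular operand the result can come out regular or non-regular depending on the specific languages, so one has to work out L₁ ∩ L₂ for this particular pair, as above.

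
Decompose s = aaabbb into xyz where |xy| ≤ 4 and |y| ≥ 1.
x = '', y = 'aaa', z = 'bbb'

For s = aaabbb and p = 4, one valid decomposition is:
- x = '' (length 0)
- y = 'aaa' (length 3)
- z = 'bbb' (length 3)

Verification:
- xyz = '' + 'aaa' + 'bbb' = aaabbb ✓
- |xy| = 3 ≤ 4 ✓
- |y| = 3 > 0 ✓

All pumping lemma constraints are satisfied.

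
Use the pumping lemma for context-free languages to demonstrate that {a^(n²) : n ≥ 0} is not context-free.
Assume for contradiction that L is context-free, and let p ≥ 1 be the pumping length given by the pumping lemma for CFLs.
Choose s = a^(p²). Then s ∈ L and |s| = p² ≥ p.
By the CFL pumping lemma, s = uvxyz for some u, v, x, y, z with |vxy| ≤ p, |vy| ≥ 1, and uv^i xy^i z ∈ L for every i ≥ 0.
All symbols are a's, so only lengths matter: let k = |vy|, with 1 ≤ k ≤ |vxy| ≤ p.

Take i = 2: |uv²xy²z| = p² + k, and p² < p² + k ≤ p² + p < (p + 1)².
So the length lies strictly between consecutive squares and is not a perfect square; uv²xy²z ∉ L.

This contradicts the CFL pumping lemma, which requires uv^i xy^i z ∈ L for all i ≥ 0.
Hence L = {a^(n²) : n ≥ 0} is not context-free. ∎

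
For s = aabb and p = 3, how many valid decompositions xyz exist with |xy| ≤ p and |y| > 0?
6

For s = 'aabb' with pumping length p = 3:

Constraints: |xy| ≤ 3, |y| > 0

Valid decompositions (|xy| ≤ p, |y| ≥ 1):
  • x='', y='a', z='abb'
  • x='a', y='a', z='bb'
  • x='', y='aa', z='bb'
  • x='aa', y='b', z='b'
  • x='a', y='ab', z='b'
  • x='', y='aab', z='b'

Total count: 6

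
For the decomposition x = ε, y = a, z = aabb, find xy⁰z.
aabb

Given x = '', y = 'a', z = 'aabb' and i = 0:

xy^0z = x + y·y·...·y (0 times) + z
       = '' + 'a'^0 + 'aabb'
       = '' + '' + 'aabb'
       = 'aabb'

The pumped string is 'aabb' with length 4.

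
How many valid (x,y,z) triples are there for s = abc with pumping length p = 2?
3

For s = 'abc' with pumping length p = 2:

Constraints: |xy| ≤ 2, |y| > 0

Valid decompositions (|xy| ≤ p, |y| ≥ 1):
  • x='', y='a', z='bc'
  • x='a', y='b', z='c'
  • x='', y='ab', z='c'

Total count: 3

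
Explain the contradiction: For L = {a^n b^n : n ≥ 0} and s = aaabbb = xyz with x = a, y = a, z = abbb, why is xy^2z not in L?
xy²z = aaaabbb ∉ L

Pumping with i = 2 replaces y = a by y² = aa:
- Original: s = xyz = aaabbb; aaabbb = a^3 b^3 has equal counts (3 = 3), so it is in L
- Pumped: xy²z = a · aa · abbb = aaaabbb
- aaaabbb has 4 a's and 3 b's; 4 ≠ 3, so it is not in L

The pumping lemma would require xy²z ∈ L, so this decomposition yields a contradiction.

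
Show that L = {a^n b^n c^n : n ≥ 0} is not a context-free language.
Assume for contradiction that L is context-free, and let p ≥ 1 be the pumping length given by the pumping lemma for CFLs.
Choose s = a^p b^p c^p. Then s ∈ L and |s| = 3p ≥ p.
By the CFL pumping lemma, s = uvxyz for some u, v, x, y, z with |vxy| ≤ p, |vy| ≥ 1, and uv^i xy^i z ∈ L for every i ≥ 0.

Because |vxy| ≤ p, the window vxy cannot contain both an a and a c: any substring of s containing both must include the entire block b^p plus at least one a and one c, so it has length ≥ p + 2 > p.
Hence at least one of the letters a, c does not occur in vy at all.

Take i = 0: the string uxz is obtained from s by deleting |vy| ≥ 1 symbols, so |uxz| = 3p − |vy| < 3p.
But the letter (a or c) that does not occur in vy still occurs exactly p times in uxz. Every string of L with exactly p copies of some letter is a^p b^p c^p, of length 3p. Since |uxz| < 3p, uxz ∉ L.

This contradicts the CFL pumping lemma, which requires uv^i xy^i z ∈ L for all i ≥ 0.
Hence L = {a^n b^n c^n : n ≥ 0} is not context-free. ∎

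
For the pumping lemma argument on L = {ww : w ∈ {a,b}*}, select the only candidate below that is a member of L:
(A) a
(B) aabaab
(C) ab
(B) aabaab

The pumping lemma is applied to a string s that lies in L, so first check membership of each option:
- (A) a has odd length 1, so it cannot be written as ww and is not in L ✗
- (B) aabaab splits into halves aab · aab, which are equal, so it is in L (w = aab) ✓
- (C) ab has length 2; its halves are a and b, which differ, so it is not in L ✗

Only (B) aabaab is in L, so it is the only candidate that could play the role of s.
(In a complete proof one picks s in terms of the pumping length p so that |s| ≥ p is guaranteed; a fixed string like aabaab illustrates the shape of such an s.)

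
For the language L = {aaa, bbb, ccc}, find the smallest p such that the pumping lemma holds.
p = 4

For a finite language L, the pumping lemma holds vacuously if p > max|s| for s ∈ L.

The longest string in L = {aaa, bbb, ccc} has length 3.
If p = 4, then no string s ∈ L has |s| ≥ p, so the condition is vacuously true.

The minimum pumping length is p = 4.

Why no smaller p works: for any p ≤ 3, the longest string s ∈ L has |s| = 3 ≥ p, so it would
have to be pumpable; but pumping up (i = 2, 3, ...) produces ever longer strings, which cannot all lie in the
finite language L. So the pumping property fails for every p ≤ 3.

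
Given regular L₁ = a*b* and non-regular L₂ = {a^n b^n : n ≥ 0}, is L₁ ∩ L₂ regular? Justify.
No — L₁ ∩ L₂ is not regular.

Every string a^n b^n already lies in a*b*, so L₁ ∩ L₂ = {a^n b^n : n ≥ 0} = L₂ itself, which is the standard non-regular language (pump s = a^p b^p).

Note that the bare facts "L₁ regular, L₂ non-regular" do not settle the question by themselves: the closure of regular languages under ∪, ∩, complement and difference applies only when BOTH operands are regular. With a non-regular operand the result can come out regular or non-regular depending on the specific languages, so one has to work out L₁ ∩ L₂ for this particular pair, as above.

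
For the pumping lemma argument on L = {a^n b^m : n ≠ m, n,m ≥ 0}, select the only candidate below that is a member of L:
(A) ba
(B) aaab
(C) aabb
(B) aaab

The pumping lemma is applied to a string s that lies in L, so first check membership of each option:
- (A) ba has an a after a b, so it is not of the form a^n b^m and is not in L ✗
- (B) aaab = a^3 b^1 with 3 ≠ 1, so it is in L ✓
- (C) aabb = a^2 b^2 has n = m = 2, so it is not in L ✗

Only (B) aaab is in L, so it is the only candidate that could play the role of s.
(In a complete proof one picks s in terms of the pumping length p so that |s| ≥ p is guaranteed; a fixed string like aaab illustrates the shape of such an s.)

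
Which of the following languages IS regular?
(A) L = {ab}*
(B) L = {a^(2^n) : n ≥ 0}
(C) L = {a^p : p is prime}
(A) {ab}*

(A) L = {ab}* is regular.

This can be recognized by a finite automaton (DFA/NFA).
Regular expressions like {ab}* define regular languages.

The other choices are not regular:
- {a^(2^n) : n ≥ 0}: After pumping, length is no longer a power of 2
- {a^p : p is prime}: After pumping, the length becomes composite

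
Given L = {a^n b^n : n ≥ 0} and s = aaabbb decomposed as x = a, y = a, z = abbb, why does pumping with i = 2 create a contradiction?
xy²z = aaaabbb ∉ L

Pumping with i = 2 replaces y = a by y² = aa:
- Original: s = xyz = aaabbb; aaabbb = a^3 b^3 has equal counts (3 = 3), so it is in L
- Pumped: xy²z = a · aa · abbb = aaaabbb
- aaaabbb has 4 a's and 3 b's; 4 ≠ 3, so it is not in L

The pumping lemma would require xy²z ∈ L, so this decomposition yields a contradiction.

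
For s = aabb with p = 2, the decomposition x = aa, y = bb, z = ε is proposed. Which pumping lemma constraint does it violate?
Violated: |xy| ≤ p

The decomposition x = aa, y = bb, z = ε for s = aabb with p = 2
violates the constraint: |xy| ≤ p

|xy| = |aabb| = 4 > 2 = p. The decomposition puts too many characters in xy.

Pumping lemma constraints:
1. xyz = s (decomposition is valid)
2. |xy| ≤ p
3. |y| > 0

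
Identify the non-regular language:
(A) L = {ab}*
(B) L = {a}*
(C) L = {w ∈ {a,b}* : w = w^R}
(C) {w ∈ {a,b}* : w = w^R}

(C) L = {w ∈ {a,b}* : w = w^R} is NOT regular.

The pumping lemma can be used to prove this:
After pumping, the string is no longer symmetric

The other languages are regular because they can be recognized by finite automata.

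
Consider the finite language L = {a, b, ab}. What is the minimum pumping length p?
p = 3

For a finite language L, the pumping lemma holds vacuously if p > max|s| for s ∈ L.

The longest string in L = {a, b, ab} has length 2.
If p = 3, then no string s ∈ L has |s| ≥ p, so the condition is vacuously true.

The minimum pumping length is p = 3.

Why no smaller p works: for any p ≤ 2, the longest string s ∈ L has |s| = 2 ≥ p, so it would
have to be pumpable; but pumping up (i = 2, 3, ...) produces ever longer strings, which cannot all lie in the
finite language L. So the pumping property fails for every p ≤ 2.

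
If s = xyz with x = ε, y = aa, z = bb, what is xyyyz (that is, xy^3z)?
aaaaaabb

Given x = '', y = 'aa', z = 'bb' and i = 3:

xy^3z = x + y·y·...·y (3 times) + z
       = '' + 'aa'^3 + 'bb'
       = '' + 'aaaaaa' + 'bb'
       = 'aaaaaabb'

The pumped string is 'aaaaaabb' with length 8.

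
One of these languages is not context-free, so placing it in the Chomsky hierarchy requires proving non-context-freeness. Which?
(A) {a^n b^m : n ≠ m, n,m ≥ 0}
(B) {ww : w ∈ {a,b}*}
(B) {ww : w ∈ {a,b}*}

(B) {ww : w ∈ {a,b}*} requires the CFL pumping lemma.

- {a^n b^m : n ≠ m, n,m ≥ 0} is context-free (but not regular)
  • Can be shown non-regular with the regular pumping lemma
  • After pumping a's, we can make n = m

- {ww : w ∈ {a,b}*} is NOT context-free
  • Requires the CFL pumping lemma to prove
  • Even a PDA cannot compare two arbitrary halves symbol by symbol; CFL pumping on a^p b^p a^p b^p fails

The CFL pumping lemma is "stronger" in that it can prove non-membership
in the larger class of context-free languages.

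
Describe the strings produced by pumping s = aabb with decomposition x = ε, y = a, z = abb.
{xy^i z : i ≥ 0} = {a^(i+1) b^2 : i ≥ 0} = {abb, aabb, aaabb, ...}

With x = ε, y = a, z = abb: Starting with aabb and pumping the first 'a' (z = abb keeps the second 'a'), we get strings with i+1 a's followed by 2 b's for i = 0, 1, 2, ...; note bb is not produced because z always contributes one a.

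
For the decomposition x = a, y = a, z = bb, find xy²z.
aaabb

Given x = 'a', y = 'a', z = 'bb' and i = 2:

xy^2z = x + y·y·...·y (2 times) + z
       = 'a' + 'a'^2 + 'bb'
       = 'a' + 'aa' + 'bb'
       = 'aaabb'

The pumped string is 'aaabb' with length 5.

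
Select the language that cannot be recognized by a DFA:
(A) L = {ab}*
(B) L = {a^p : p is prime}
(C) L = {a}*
(B) {a^p : p is prime}

(B) L = {a^p : p is prime} is NOT regular.

The pumping lemma can be used to prove this:
After pumping, the length becomes composite

The other languages are regular because they can be recognized by finite automata.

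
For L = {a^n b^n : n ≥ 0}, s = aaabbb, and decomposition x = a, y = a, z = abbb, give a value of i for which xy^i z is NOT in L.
i = 3

xy³z = a · aaa · abbb = aaaaabbb; aaaaabbb has 5 a's and 3 b's; 5 ≠ 3, so it is not in L.
(Other choices also work, e.g. i = 0, 2; only i = 1 is guaranteed to stay in L since xy¹z = s.)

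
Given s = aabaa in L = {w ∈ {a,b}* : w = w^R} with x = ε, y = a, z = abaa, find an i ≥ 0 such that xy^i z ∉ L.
i = 0

xy⁰z = ε · ε · abaa = abaa; abaa reversed is aaba ≠ abaa, so it is not a palindrome and is not in L.
(Other choices also work, e.g. i = 2, 3; only i = 1 is guaranteed to stay in L since xy¹z = s.)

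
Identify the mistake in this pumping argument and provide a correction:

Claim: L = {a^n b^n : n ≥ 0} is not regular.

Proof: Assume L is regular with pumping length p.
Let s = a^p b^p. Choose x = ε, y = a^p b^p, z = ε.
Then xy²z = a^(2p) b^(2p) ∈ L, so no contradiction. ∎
Error: The decomposition violates |xy| ≤ p. With y = a^p b^p, |xy| = |y| = 2p > p. (The proof also miscomputes xy²z, which would be a^p b^p a^p b^p rather than a^(2p) b^(2p), and it wrongly treats one harmless decomposition as settling the matter — the prover does not get to choose the decomposition.)

Correction: The pumping lemma requires |xy| ≤ p, and the argument must handle every decomposition satisfying |xy| ≤ p, |y| ≥ 1. Since s starts with p a's, any such y consists only of a's, say y = a^k with k ≥ 1. Then xy²z = a^(p+k) b^p has unequal numbers of a's and b's, so xy²z ∉ L — the required contradiction.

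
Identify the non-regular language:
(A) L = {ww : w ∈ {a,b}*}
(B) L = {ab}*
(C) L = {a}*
(A) {ww : w ∈ {a,b}*}

(A) L = {ww : w ∈ {a,b}*} is NOT regular.

The pumping lemma can be used to prove this:
After pumping, the two halves no longer match

The other languages are regular because they can be recognized by finite automata.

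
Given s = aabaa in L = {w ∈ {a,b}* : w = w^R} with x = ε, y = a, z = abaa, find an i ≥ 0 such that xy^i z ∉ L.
i = 0

xy⁰z = ε · ε · abaa = abaa; abaa reversed is aaba ≠ abaa, so it is not a palindrome and is not in L.
(Other choices also work, e.g. i = 2, 3; only i = 1 is guaranteed to stay in L since xy¹z = s.)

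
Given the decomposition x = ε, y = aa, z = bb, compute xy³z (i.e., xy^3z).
aaaaaabb

Given x = '', y = 'aa', z = 'bb' and i = 3:

xy^3z = x + y·y·...·y (3 times) + z
       = '' + 'aa'^3 + 'bb'
       = '' + 'aaaaaa' + 'bb'
       = 'aaaaaabb'

The pumped string is 'aaaaaabb' with length 8.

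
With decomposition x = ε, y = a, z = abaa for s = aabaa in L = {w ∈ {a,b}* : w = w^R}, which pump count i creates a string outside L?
i = 0

xy⁰z = ε · ε · abaa = abaa; abaa reversed is aaba ≠ abaa, so it is not a palindrome and is not in L.
(Other choices also work, e.g. i = 2, 3; only i = 1 is guaranteed to stay in L since xy¹z = s.)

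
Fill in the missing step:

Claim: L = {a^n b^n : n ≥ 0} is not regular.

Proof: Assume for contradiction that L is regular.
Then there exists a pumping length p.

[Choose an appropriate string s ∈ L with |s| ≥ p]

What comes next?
s = a^p b^p

This string is in L (has equal a's and b's) and has length 2p ≥ p.
Any decomposition xyz with |xy| ≤ p means y consists only of a's,
so pumping will unbalance the counts.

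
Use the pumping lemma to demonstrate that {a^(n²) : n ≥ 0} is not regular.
Assume for contradiction that L is regular, and let p ≥ 1 be the pumping length given by the pumping lemma.
Choose s = a^(p²). Then s ∈ L and |s| = p² ≥ p.
By the pumping lemma, s = xyz for some x, y, z with |xy| ≤ p, |y| ≥ 1, and xy^i z ∈ L for every i ≥ 0.
Here y = a^k for some k with 1 ≤ k ≤ |xy| ≤ p.

Take i = 2: |xy²z| = p² + k.
Now p² < p² + k ≤ p² + p < p² + 2p + 1 = (p + 1)².
So |xy²z| lies strictly between the consecutive squares p² and (p + 1)², hence is not a perfect square, and xy²z ∉ L.

This contradicts the pumping lemma, which requires xy^i z ∈ L for all i ≥ 0.
Hence L = {a^(n²) : n ≥ 0} is not regular. ∎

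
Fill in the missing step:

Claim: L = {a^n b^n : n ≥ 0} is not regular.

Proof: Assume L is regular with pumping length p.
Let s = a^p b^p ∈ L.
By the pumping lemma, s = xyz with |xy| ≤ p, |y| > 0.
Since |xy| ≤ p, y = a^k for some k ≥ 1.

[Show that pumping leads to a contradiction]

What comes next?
Consider xy²z = a^(p+k) b^p.

Since k ≥ 1, we have p + k > p.
So xy²z has more a's than b's: (p+k) a's vs p b's.
This means xy²z ∉ L because a^n b^n requires equal counts.

This contradicts the pumping lemma which states xy²z ∈ L.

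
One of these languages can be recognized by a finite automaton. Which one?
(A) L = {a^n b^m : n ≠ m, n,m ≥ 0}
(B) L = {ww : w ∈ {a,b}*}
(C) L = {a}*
(C) {a}*

(C) L = {a}* is regular.

This can be recognized by a finite automaton (DFA/NFA).
Regular expressions like {a}* define regular languages.

The other choices are not regular:
- {a^n b^m : n ≠ m, n,m ≥ 0}: After pumping a's, we can make n = m
- {ww : w ∈ {a,b}*}: After pumping, the two halves no longer match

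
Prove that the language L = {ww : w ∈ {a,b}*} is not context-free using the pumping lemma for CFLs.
Assume for contradiction that L is context-free, and let p ≥ 1 be the pumping length given by the pumping lemma for CFLs.
Choose s = a^p b^p a^p b^p. Then s ∈ L (take w = a^p b^p) and |s| = 4p ≥ p.
By the CFL pumping lemma, s = uvxyz for some u, v, x, y, z with |vxy| ≤ p, |vy| ≥ 1, and uv^i xy^i z ∈ L for every i ≥ 0.

Write s as four blocks A₁ B₁ A₂ B₂ with A₁ = A₂ = a^p and B₁ = B₂ = b^p. Since |vxy| ≤ p, the window vxy lies inside at most two adjacent blocks. Take i = 0 and let t = uxz, so |t| = 4p − |vy| with 1 ≤ |vy| ≤ p. If |t| is odd, t ∉ L immediately, so assume |vy| is even (hence |vy| ≥ 2) and |t|/2 = 2p − |vy|/2, which satisfies p ≤ |t|/2 ≤ 2p − 1.

Case 1 (vxy inside A₁B₁): t = a^(p−j) b^(p−l) a^p b^p with j + l = |vy|. The second half of t has length < 2p, so it is a suffix of the trailing a^p b^p and ends in b; the first half is a^(p−j) b^(p−l) a^((j+l)/2), which ends in a because (j+l)/2 ≥ 1. The halves differ, so t ∉ L.

Case 2 (vxy inside B₁A₂, straddling the middle): t = a^p b^(p−j) a^(p−l) b^p with j + l = |vy|. If t = ww, then w is a prefix of t of length ≥ p, so w begins with a^p; and w is a suffix of t of length ≥ p, so w ends with b^p. That forces |w| ≥ 2p, contradicting |w| = |t|/2 ≤ 2p − 1. So t ∉ L.

Case 3 (vxy inside A₂B₂): t = a^p b^p a^(p−j) b^(p−l) with j + l = |vy|. The first half of t is a prefix of a^p b^p, so it begins with a; the second half is b^((j+l)/2) a^(p−j) b^(p−l), which begins with b. The halves differ, so t ∉ L.

In every case uv⁰xy⁰z = uxz ∉ L.

This contradicts the CFL pumping lemma, which requires uv^i xy^i z ∈ L for all i ≥ 0.
Hence L = {ww : w ∈ {a,b}*} is not context-free. ∎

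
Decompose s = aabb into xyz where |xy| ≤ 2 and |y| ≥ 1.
x = '', y = 'a', z = 'abb'

For s = aabb and p = 2, one valid decomposition is:
- x = '' (length 0)
- y = 'a' (length 1)
- z = 'abb' (length 3)

Verification:
- xyz = '' + 'a' + 'abb' = aabb ✓
- |xy| = 1 ≤ 2 ✓
- |y| = 1 > 0 ✓

All pumping lemma constraints are satisfied.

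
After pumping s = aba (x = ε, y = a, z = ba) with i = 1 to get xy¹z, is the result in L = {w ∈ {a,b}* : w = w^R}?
Yes

xy¹z = ε · a · ba = aba.
aba reversed is aba, the same string, so it is a palindrome and is in L.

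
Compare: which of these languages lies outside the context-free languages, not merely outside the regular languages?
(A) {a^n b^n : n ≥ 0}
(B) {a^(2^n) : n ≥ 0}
(B) {a^(2^n) : n ≥ 0}

(B) {a^(2^n) : n ≥ 0} requires the CFL pumping lemma.

- {a^n b^n : n ≥ 0} is context-free (but not regular)
  • Can be shown non-regular with the regular pumping lemma
  • After pumping, the number of a's and b's become unequal

- {a^(2^n) : n ≥ 0} is NOT context-free
  • Requires the CFL pumping lemma to prove
  • Gaps between powers of 2 grow exponentially

The CFL pumping lemma is "stronger" in that it can prove non-membership
in the larger class of context-free languages.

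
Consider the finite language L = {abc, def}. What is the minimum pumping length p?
p = 4

For a finite language L, the pumping lemma holds vacuously if p > max|s| for s ∈ L.

The longest string in L = {abc, def} has length 3.
If p = 4, then no string s ∈ L has |s| ≥ p, so the condition is vacuously true.

The minimum pumping length is p = 4.

Why no smaller p works: for any p ≤ 3, the longest string s ∈ L has |s| = 3 ≥ p, so it would
have to be pumpable; but pumping up (i = 2, 3, ...) produces ever longer strings, which cannot all lie in the
finite language L. So the pumping property fails for every p ≤ 3.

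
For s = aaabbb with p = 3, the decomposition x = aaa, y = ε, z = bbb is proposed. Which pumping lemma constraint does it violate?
Violated: |y| > 0

The decomposition x = aaa, y = ε, z = bbb for s = aaabbb with p = 3
violates the constraint: |y| > 0

|y| = 0, but the pumping lemma requires |y| > 0 (y must be non-empty).

Pumping lemma constraints:
1. xyz = s (decomposition is valid)
2. |xy| ≤ p
3. |y| > 0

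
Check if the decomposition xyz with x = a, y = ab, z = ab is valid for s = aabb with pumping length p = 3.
Violated: xyz = s

The decomposition x = a, y = ab, z = ab for s = aabb with p = 3
violates the constraint: xyz = s

xyz = 'a' + 'ab' + 'ab' = 'aabab' ≠ 'aabb' = s. The decomposition doesn't reconstruct s.

Pumping lemma constraints:
1. xyz = s (decomposition is valid)
2. |xy| ≤ p
3. |y| > 0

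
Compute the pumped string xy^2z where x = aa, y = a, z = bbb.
aaaabbb

Given x = 'aa', y = 'a', z = 'bbb' and i = 2:

xy^2z = x + y·y·...·y (2 times) + z
       = 'aa' + 'a'^2 + 'bbb'
       = 'aa' + 'aa' + 'bbb'
       = 'aaaabbb'

The pumped string is 'aaaabbb' with length 7.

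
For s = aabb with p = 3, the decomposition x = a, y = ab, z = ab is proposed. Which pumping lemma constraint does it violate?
Violated: xyz = s

The decomposition x = a, y = ab, z = ab for s = aabb with p = 3
violates the constraint: xyz = s

xyz = 'a' + 'ab' + 'ab' = 'aabab' ≠ 'aabb' = s. The decomposition doesn't reconstruct s.

Pumping lemma constraints:
1. xyz = s (decomposition is valid)
2. |xy| ≤ p
3. |y| > 0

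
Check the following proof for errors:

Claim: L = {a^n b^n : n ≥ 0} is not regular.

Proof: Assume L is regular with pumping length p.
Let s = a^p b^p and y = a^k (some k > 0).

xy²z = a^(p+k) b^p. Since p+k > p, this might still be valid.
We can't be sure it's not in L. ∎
The proof is INCORRECT.

Error: The conclusion is wrong.
xy²z = a^(p+k) b^p is definitely NOT in L because the number of a's (p+k) ≠ number of b's (p).
The proof incorrectly doubts what is actually a valid contradiction.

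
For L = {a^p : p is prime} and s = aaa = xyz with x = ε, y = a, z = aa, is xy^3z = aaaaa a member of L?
Yes

xy³z = ε · aaa · aa = aaaaa.
aaaaa has length 5, which is prime, so it is in L.
(A single pumped string landing in L is not a contradiction by itself; a non-regularity proof needs some i for which xy^i z ∉ L, for every admissible decomposition.)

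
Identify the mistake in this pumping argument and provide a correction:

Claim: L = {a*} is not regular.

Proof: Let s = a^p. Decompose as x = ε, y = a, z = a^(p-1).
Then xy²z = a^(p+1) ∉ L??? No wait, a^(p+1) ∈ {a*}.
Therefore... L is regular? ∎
Error: The proof attempts to show a*  is not regular, but a* IS regular!

Correction: a* is a regular language (recognized by a simple DFA with one accepting state and self-loop on 'a'). The pumping lemma can only prove non-regularity, not regularity. For regular languages, pumping always works.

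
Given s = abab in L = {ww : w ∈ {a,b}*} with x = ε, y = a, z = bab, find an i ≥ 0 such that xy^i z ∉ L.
i = 2

xy²z = ε · aa · bab = aabab; aabab has odd length 5, so it cannot be written as ww and is not in L.
(Other choices also work, e.g. i = 0, 3; only i = 1 is guaranteed to stay in L since xy¹z = s.)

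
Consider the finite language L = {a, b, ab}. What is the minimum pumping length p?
p = 3

For a finite language L, the pumping lemma holds vacuously if p > max|s| for s ∈ L.

The longest string in L = {a, b, ab} has length 2.
If p = 3, then no string s ∈ L has |s| ≥ p, so the condition is vacuously true.

The minimum pumping length is p = 3.

Why no smaller p works: for any p ≤ 2, the longest string s ∈ L has |s| = 2 ≥ p, so it would
have to be pumpable; but pumping up (i = 2, 3, ...) produces ever longer strings, which cannot all lie in the
finite language L. So the pumping property fails for every p ≤ 2.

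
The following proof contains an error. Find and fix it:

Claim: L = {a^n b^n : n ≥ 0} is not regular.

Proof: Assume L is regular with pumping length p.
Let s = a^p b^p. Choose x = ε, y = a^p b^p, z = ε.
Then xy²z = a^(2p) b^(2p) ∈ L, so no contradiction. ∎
Error: The decomposition violates |xy| ≤ p. With y = a^p b^p, |xy| = |y| = 2p > p. (The proof also miscomputes xy²z, which would be a^p b^p a^p b^p rather than a^(2p) b^(2p), and it wrongly treats one harmless decomposition as settling the matter — the prover does not get to choose the decomposition.)

Correction: The pumping lemma requires |xy| ≤ p, and the argument must handle every decomposition satisfying |xy| ≤ p, |y| ≥ 1. Since s starts with p a's, any such y consists only of a's, say y = a^k with k ≥ 1. Then xy²z = a^(p+k) b^p has unequal numbers of a's and b's, so xy²z ∉ L — the required contradiction.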